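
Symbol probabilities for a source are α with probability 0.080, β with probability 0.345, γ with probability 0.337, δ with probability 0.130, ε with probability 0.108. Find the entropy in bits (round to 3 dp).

2.079 bits

H = −Σ pᵢ log₂ pᵢ.
−0.080·log₂(0.080) = 0.2915
−0.345·log₂(0.345) = 0.5297
−0.337·log₂(0.337) = 0.5288
−0.130·log₂(0.130) = 0.3826
−0.108·log₂(0.108) = 0.3468
Sum ≈ 2.0794 → 2.079 bits.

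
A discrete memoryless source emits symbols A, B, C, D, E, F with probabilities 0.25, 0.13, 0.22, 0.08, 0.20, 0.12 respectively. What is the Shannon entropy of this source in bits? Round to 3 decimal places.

H = −Σ pᵢ log₂ pᵢ.
−0.25·log₂(0.25) = 0.5000
−0.13·log₂(0.13) = 0.3826
−0.22·log₂(0.22) = 0.4806
−0.08·log₂(0.08) = 0.2915
−0.20·log₂(0.20) = 0.4644
−0.12·log₂(0.12) = 0.3671
Sum ≈ 2.4862 → 2.486 bits.

2.486 bits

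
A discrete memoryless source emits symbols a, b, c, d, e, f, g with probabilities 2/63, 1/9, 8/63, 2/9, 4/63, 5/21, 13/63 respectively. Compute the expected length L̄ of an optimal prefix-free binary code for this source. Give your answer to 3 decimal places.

2.635 bits/symbol

Repeatedly combine the two least-probable nodes; the expected code length is the sum of the merged weights.
merge 2/63 + 4/63 → 2/21
merge 2/21 + 1/9 → 13/63
merge 8/63 + 13/63 → 1/3
merge 13/63 + 2/9 → 3/7
merge 5/21 + 1/3 → 4/7
merge 3/7 + 4/7 → 1
L = 2/21 + 13/63 + 1/3 + 3/7 + 4/7 + 1 = 166/63 ≈ 2.635 bits/symbol.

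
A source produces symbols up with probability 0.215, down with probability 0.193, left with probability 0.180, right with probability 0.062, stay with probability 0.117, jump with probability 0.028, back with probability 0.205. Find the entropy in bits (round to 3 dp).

H = −Σ pᵢ log₂ pᵢ.
−0.215·log₂(0.215) = 0.4768
−0.193·log₂(0.193) = 0.4581
−0.180·log₂(0.180) = 0.4453
−0.062·log₂(0.062) = 0.2487
−0.117·log₂(0.117) = 0.3622
−0.028·log₂(0.028) = 0.1444
−0.205·log₂(0.205) = 0.4687
Sum ≈ 2.6042 → 2.604 bits.

2.604 bits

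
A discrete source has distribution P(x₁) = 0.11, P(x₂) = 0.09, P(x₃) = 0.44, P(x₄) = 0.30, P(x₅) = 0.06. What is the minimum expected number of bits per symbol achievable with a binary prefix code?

1.97 bits/symbol

Repeatedly combine the two least-probable nodes; the expected code length is the sum of the merged weights.
merge 3/50 + 9/100 → 3/20
merge 11/100 + 3/20 → 13/50
merge 13/50 + 3/10 → 14/25
merge 11/25 + 14/25 → 1
L = 3/20 + 13/50 + 14/25 + 1 = 197/100 = 1.97 bits/symbol.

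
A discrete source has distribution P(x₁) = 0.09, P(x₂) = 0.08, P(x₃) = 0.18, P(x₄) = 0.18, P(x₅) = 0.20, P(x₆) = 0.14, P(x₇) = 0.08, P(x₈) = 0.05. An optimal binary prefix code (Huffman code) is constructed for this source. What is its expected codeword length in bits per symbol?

2.92 bits/symbol

Repeatedly combine the two least-probable nodes; the expected code length is the sum of the merged weights.
merge 1/20 + 2/25 → 13/100
merge 2/25 + 9/100 → 17/100
merge 13/100 + 7/50 → 27/100
merge 17/100 + 9/50 → 7/20
merge 9/50 + 1/5 → 19/50
merge 27/100 + 7/20 → 31/50
merge 19/50 + 31/50 → 1
L = 13/100 + 17/100 + 27/100 + 7/20 + 19/50 + 31/50 + 1 = 73/25 = 2.92 bits/symbol.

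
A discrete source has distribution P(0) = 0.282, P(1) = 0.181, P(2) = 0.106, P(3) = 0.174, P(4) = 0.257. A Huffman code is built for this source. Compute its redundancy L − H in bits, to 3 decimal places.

Entropy H = −Σ p log₂ p ≈ 2.2473 bits.
Huffman merges: 53/500+87/500→7/25; 181/1000+257/1000→219/500; 7/25+141/500→281/500; 219/500+281/500→1. L = 57/25 ≈ 2.2800.
L − H = 2.2800 − 2.2473 = 0.033 bits.

0.033 bits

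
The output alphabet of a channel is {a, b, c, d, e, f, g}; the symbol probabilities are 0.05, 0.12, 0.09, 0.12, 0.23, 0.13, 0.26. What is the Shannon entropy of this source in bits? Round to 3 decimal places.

H = −Σ pᵢ log₂ pᵢ.
−0.05·log₂(0.05) = 0.2161
−0.12·log₂(0.12) = 0.3671
−0.09·log₂(0.09) = 0.3127
−0.12·log₂(0.12) = 0.3671
−0.23·log₂(0.23) = 0.4877
−0.13·log₂(0.13) = 0.3826
−0.26·log₂(0.26) = 0.5053
Sum ≈ 2.6385 → 2.638 bits.

2.638 bits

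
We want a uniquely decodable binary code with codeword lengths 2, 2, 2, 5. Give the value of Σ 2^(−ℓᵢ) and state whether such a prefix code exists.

0.78125; yes

With common denominator 2^5 = 32: Σ 2^(−ℓᵢ) = 8/32 + 8/32 + 8/32 + 1/32 = 25/32 = 0.78125.
Kraft's inequality requires Σ ≤ 1; here Σ = 0.78125 ≤ 1, so such a prefix code exists.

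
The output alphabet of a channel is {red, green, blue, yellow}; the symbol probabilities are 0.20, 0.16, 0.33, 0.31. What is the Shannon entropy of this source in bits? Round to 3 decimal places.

1.939 bits

H = −Σ pᵢ log₂ pᵢ.
−0.20·log₂(0.20) = 0.4644
−0.16·log₂(0.16) = 0.4230
−0.33·log₂(0.33) = 0.5278
−0.31·log₂(0.31) = 0.5238
Sum ≈ 1.9390 → 1.939 bits.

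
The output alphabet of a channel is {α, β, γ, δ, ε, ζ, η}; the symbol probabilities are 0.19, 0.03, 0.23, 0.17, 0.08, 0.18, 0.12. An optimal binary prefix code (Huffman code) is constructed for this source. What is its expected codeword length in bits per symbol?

Repeatedly combine the two least-probable nodes; the expected code length is the sum of the merged weights.
merge 3/100 + 2/25 → 11/100
merge 11/100 + 3/25 → 23/100
merge 17/100 + 9/50 → 7/20
merge 19/100 + 23/100 → 21/50
merge 23/100 + 7/20 → 29/50
merge 21/50 + 29/50 → 1
L = 11/100 + 23/100 + 7/20 + 21/50 + 29/50 + 1 = 269/100 = 2.69 bits/symbol.

2.69 bits/symbol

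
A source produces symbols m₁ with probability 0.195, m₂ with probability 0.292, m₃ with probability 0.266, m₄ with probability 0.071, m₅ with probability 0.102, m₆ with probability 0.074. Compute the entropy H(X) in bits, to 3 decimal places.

H = −Σ pᵢ log₂ pᵢ.
−0.195·log₂(0.195) = 0.4599
−0.292·log₂(0.292) = 0.5186
−0.266·log₂(0.266) = 0.5082
−0.071·log₂(0.071) = 0.2709
−0.102·log₂(0.102) = 0.3359
−0.074·log₂(0.074) = 0.2780
Sum ≈ 2.3715 → 2.372 bits.

2.372 bits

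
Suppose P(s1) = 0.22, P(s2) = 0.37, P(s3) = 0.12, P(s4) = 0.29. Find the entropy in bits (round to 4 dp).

1.8963 bits

H = −Σ pᵢ log₂ pᵢ.
−0.22·log₂(0.22) = 0.4806
−0.37·log₂(0.37) = 0.5307
−0.12·log₂(0.12) = 0.3671
−0.29·log₂(0.29) = 0.5179
Sum ≈ 1.8963 → 1.8963 bits.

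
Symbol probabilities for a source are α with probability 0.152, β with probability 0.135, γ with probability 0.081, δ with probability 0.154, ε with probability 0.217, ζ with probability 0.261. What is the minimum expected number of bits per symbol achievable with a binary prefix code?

Repeatedly combine the two least-probable nodes; the expected code length is the sum of the merged weights.
merge 81/1000 + 27/200 → 27/125
merge 19/125 + 77/500 → 153/500
merge 27/125 + 217/1000 → 433/1000
merge 261/1000 + 153/500 → 567/1000
merge 433/1000 + 567/1000 → 1
L = 27/125 + 153/500 + 433/1000 + 567/1000 + 1 = 1261/500 = 2.522 bits/symbol.

2.522 bits/symbol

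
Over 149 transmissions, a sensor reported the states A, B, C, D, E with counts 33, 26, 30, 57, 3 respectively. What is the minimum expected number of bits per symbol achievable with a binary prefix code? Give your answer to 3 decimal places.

2.195 bits/symbol

Probabilities are the counts divided by 149.
Repeatedly combine the two least-probable nodes; the expected code length is the sum of the merged weights.
merge 3/149 + 26/149 → 29/149
merge 29/149 + 30/149 → 59/149
merge 33/149 + 57/149 → 90/149
merge 59/149 + 90/149 → 1
L = 29/149 + 59/149 + 90/149 + 1 = 327/149 ≈ 2.195 bits/symbol.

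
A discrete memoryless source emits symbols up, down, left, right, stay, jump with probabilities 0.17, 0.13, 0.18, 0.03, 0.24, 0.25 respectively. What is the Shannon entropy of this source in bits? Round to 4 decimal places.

2.4084 bits

H = −Σ pᵢ log₂ pᵢ.
−0.17·log₂(0.17) = 0.4346
−0.13·log₂(0.13) = 0.3826
−0.18·log₂(0.18) = 0.4453
−0.03·log₂(0.03) = 0.1518
−0.24·log₂(0.24) = 0.4941
−0.25·log₂(0.25) = 0.5000
Sum ≈ 2.4084 → 2.4084 bits.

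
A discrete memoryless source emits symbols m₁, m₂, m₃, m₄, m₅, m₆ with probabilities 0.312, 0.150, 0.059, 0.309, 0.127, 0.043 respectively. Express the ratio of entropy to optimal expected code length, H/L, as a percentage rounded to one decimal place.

97.5%

Entropy H = −Σ p log₂ p ≈ 2.2726 bits.
Huffman merges: 43/1000+59/1000→51/500; 51/500+127/1000→229/1000; 3/20+229/1000→379/1000; 309/1000+39/125→621/1000; 379/1000+621/1000→1. L = 2331/1000 ≈ 2.3310.
Efficiency = H/L = 2.2726/2.3310 = 97.5%.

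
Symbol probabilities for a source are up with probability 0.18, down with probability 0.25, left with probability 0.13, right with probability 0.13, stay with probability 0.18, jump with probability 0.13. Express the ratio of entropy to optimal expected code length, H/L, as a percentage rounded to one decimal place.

98.8%

Entropy H = −Σ p log₂ p ≈ 2.5385 bits.
Huffman merges: 13/100+13/100→13/50; 13/100+9/50→31/100; 9/50+1/4→43/100; 13/50+31/100→57/100; 43/100+57/100→1. L = 257/100 ≈ 2.5700.
Efficiency = H/L = 2.5385/2.5700 = 98.8%.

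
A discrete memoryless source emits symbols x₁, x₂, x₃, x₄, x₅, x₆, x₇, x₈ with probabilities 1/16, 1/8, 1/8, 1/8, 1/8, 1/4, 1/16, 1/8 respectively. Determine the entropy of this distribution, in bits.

Each probability is a power of 1/2, so log₂(1/p) is an integer.
H = Σ p·log₂(1/p) = 1/16·4 + 1/8·3 + 1/8·3 + 1/8·3 + 1/8·3 + 1/4·2 + 1/16·4 + 1/8·3 = 2.875 bits.

2.875 bits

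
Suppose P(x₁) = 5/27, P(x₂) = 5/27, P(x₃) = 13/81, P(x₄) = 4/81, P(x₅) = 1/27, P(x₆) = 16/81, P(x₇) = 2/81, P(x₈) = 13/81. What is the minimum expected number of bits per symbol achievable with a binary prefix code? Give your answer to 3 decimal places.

Repeatedly combine the two least-probable nodes; the expected code length is the sum of the merged weights.
merge 2/81 + 1/27 → 5/81
merge 4/81 + 5/81 → 1/9
merge 1/9 + 13/81 → 22/81
merge 13/81 + 5/27 → 28/81
merge 5/27 + 16/81 → 31/81
merge 22/81 + 28/81 → 50/81
merge 31/81 + 50/81 → 1
L = 5/81 + 1/9 + 22/81 + 28/81 + 31/81 + 50/81 + 1 = 226/81 ≈ 2.790 bits/symbol.

2.790 bits/symbol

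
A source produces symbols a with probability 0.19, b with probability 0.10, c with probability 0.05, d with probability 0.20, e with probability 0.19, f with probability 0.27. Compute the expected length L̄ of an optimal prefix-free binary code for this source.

Repeatedly combine the two least-probable nodes; the expected code length is the sum of the merged weights.
merge 1/20 + 1/10 → 3/20
merge 3/20 + 19/100 → 17/50
merge 19/100 + 1/5 → 39/100
merge 27/100 + 17/50 → 61/100
merge 39/100 + 61/100 → 1
L = 3/20 + 17/50 + 39/100 + 61/100 + 1 = 249/100 = 2.49 bits/symbol.

2.49 bits/symbol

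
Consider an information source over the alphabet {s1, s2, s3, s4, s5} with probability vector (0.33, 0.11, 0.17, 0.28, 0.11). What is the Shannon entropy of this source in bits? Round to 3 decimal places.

2.177 bits

H = −Σ pᵢ log₂ pᵢ.
−0.33·log₂(0.33) = 0.5278
−0.11·log₂(0.11) = 0.3503
−0.17·log₂(0.17) = 0.4346
−0.28·log₂(0.28) = 0.5142
−0.11·log₂(0.11) = 0.3503
Sum ≈ 2.1772 → 2.177 bits.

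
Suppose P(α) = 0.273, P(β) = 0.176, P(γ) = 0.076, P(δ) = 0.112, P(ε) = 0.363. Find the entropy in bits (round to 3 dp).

H = −Σ pᵢ log₂ pᵢ.
−0.273·log₂(0.273) = 0.5113
−0.176·log₂(0.176) = 0.4411
−0.076·log₂(0.076) = 0.2826
−0.112·log₂(0.112) = 0.3537
−0.363·log₂(0.363) = 0.5307
Sum ≈ 2.1194 → 2.119 bits.

2.119 bits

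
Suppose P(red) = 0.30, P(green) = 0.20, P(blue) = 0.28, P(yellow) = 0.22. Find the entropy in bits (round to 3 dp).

H = −Σ pᵢ log₂ pᵢ.
−0.30·log₂(0.30) = 0.5211
−0.20·log₂(0.20) = 0.4644
−0.28·log₂(0.28) = 0.5142
−0.22·log₂(0.22) = 0.4806
Sum ≈ 1.9803 → 1.980 bits.

1.980 bits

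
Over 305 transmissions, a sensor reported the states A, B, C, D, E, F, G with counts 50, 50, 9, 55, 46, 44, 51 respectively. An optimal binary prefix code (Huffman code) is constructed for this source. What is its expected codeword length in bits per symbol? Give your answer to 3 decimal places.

2.820 bits/symbol

Probabilities are the counts divided by 305.
Repeatedly combine the two least-probable nodes; the expected code length is the sum of the merged weights.
merge 9/305 + 44/305 → 53/305
merge 46/305 + 10/61 → 96/305
merge 10/61 + 51/305 → 101/305
merge 53/305 + 11/61 → 108/305
merge 96/305 + 101/305 → 197/305
merge 108/305 + 197/305 → 1
L = 53/305 + 96/305 + 101/305 + 108/305 + 197/305 + 1 = 172/61 ≈ 2.820 bits/symbol.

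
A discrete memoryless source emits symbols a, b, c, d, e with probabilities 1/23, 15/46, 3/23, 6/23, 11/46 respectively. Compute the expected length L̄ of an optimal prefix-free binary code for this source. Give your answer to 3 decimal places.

Repeatedly combine the two least-probable nodes; the expected code length is the sum of the merged weights.
merge 1/23 + 3/23 → 4/23
merge 4/23 + 11/46 → 19/46
merge 6/23 + 15/46 → 27/46
merge 19/46 + 27/46 → 1
L = 4/23 + 19/46 + 27/46 + 1 = 50/23 ≈ 2.174 bits/symbol.

2.174 bits/symbol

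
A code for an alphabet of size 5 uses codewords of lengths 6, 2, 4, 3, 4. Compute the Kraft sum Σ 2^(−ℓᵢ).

With common denominator 2^6 = 64: Σ 2^(−ℓᵢ) = 1/64 + 16/64 + 4/64 + 8/64 + 4/64 = 33/64 = 0.515625.

0.515625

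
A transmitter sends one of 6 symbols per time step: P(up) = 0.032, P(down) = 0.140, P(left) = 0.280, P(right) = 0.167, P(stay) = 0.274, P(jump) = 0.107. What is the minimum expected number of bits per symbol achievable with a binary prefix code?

Repeatedly combine the two least-probable nodes; the expected code length is the sum of the merged weights.
merge 4/125 + 107/1000 → 139/1000
merge 139/1000 + 7/50 → 279/1000
merge 167/1000 + 137/500 → 441/1000
merge 279/1000 + 7/25 → 559/1000
merge 441/1000 + 559/1000 → 1
L = 139/1000 + 279/1000 + 441/1000 + 559/1000 + 1 = 1209/500 = 2.418 bits/symbol.

2.418 bits/symbol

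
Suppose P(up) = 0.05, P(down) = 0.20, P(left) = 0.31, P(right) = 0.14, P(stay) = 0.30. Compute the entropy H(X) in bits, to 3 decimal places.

H = −Σ pᵢ log₂ pᵢ.
−0.05·log₂(0.05) = 0.2161
−0.20·log₂(0.20) = 0.4644
−0.31·log₂(0.31) = 0.5238
−0.14·log₂(0.14) = 0.3971
−0.30·log₂(0.30) = 0.5211
Sum ≈ 2.1225 → 2.122 bits.

2.122 bits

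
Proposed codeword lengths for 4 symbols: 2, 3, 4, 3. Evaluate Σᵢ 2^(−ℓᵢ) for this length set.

With common denominator 2^4 = 16: Σ 2^(−ℓᵢ) = 4/16 + 2/16 + 1/16 + 2/16 = 9/16 = 0.5625.

0.5625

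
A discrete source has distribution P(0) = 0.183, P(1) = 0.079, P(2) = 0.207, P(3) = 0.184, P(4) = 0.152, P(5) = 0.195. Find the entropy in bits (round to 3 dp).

H = −Σ pᵢ log₂ pᵢ.
−0.183·log₂(0.183) = 0.4484
−0.079·log₂(0.079) = 0.2893
−0.207·log₂(0.207) = 0.4704
−0.184·log₂(0.184) = 0.4494
−0.152·log₂(0.152) = 0.4131
−0.195·log₂(0.195) = 0.4599
Sum ≈ 2.5304 → 2.530 bits.

2.530 bits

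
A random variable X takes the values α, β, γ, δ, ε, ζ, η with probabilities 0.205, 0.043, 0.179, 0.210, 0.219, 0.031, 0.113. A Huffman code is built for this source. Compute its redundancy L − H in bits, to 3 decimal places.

0.055 bits

Entropy H = −Σ p log₂ p ≈ 2.5716 bits.
Huffman merges: 31/1000+43/1000→37/500; 37/500+113/1000→187/1000; 179/1000+187/1000→183/500; 41/200+21/100→83/200; 219/1000+183/500→117/200; 83/200+117/200→1. L = 2627/1000 ≈ 2.6270.
L − H = 2.6270 − 2.5716 = 0.055 bits.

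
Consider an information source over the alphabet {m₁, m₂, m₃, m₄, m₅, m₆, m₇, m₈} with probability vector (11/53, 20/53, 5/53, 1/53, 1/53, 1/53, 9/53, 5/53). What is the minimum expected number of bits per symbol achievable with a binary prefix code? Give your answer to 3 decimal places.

Repeatedly combine the two least-probable nodes; the expected code length is the sum of the merged weights.
merge 1/53 + 1/53 → 2/53
merge 1/53 + 2/53 → 3/53
merge 3/53 + 5/53 → 8/53
merge 5/53 + 8/53 → 13/53
merge 9/53 + 11/53 → 20/53
merge 13/53 + 20/53 → 33/53
merge 20/53 + 33/53 → 1
L = 2/53 + 3/53 + 8/53 + 13/53 + 20/53 + 33/53 + 1 = 132/53 ≈ 2.491 bits/symbol.

2.491 bits/symbol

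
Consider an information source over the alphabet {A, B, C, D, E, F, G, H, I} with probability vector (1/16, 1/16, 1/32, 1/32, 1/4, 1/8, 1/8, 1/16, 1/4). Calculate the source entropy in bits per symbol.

Each probability is a power of 1/2, so log₂(1/p) is an integer.
H = Σ p·log₂(1/p) = 1/16·4 + 1/16·4 + 1/32·5 + 1/32·5 + 1/4·2 + 1/8·3 + 1/8·3 + 1/16·4 + 1/4·2 = 2.8125 bits.

2.8125 bits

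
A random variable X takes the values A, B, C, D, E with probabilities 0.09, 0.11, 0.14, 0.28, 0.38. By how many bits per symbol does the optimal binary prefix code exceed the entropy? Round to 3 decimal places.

0.055 bits

Entropy H = −Σ p log₂ p ≈ 2.1047 bits.
Huffman merges: 9/100+11/100→1/5; 7/50+1/5→17/50; 7/25+17/50→31/50; 19/50+31/50→1. L = 54/25 ≈ 2.1600.
L − H = 2.1600 − 2.1047 = 0.055 bits.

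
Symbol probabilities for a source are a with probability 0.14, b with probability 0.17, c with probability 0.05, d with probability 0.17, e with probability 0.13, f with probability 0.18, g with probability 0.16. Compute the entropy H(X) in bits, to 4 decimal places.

H = −Σ pᵢ log₂ pᵢ.
−0.14·log₂(0.14) = 0.3971
−0.17·log₂(0.17) = 0.4346
−0.05·log₂(0.05) = 0.2161
−0.17·log₂(0.17) = 0.4346
−0.13·log₂(0.13) = 0.3826
−0.18·log₂(0.18) = 0.4453
−0.16·log₂(0.16) = 0.4230
Sum ≈ 2.7333 → 2.7333 bits.

2.7333 bits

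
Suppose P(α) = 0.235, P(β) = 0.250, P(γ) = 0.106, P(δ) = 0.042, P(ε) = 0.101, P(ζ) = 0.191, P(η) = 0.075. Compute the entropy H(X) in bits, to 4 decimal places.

H = −Σ pᵢ log₂ pᵢ.
−0.235·log₂(0.235) = 0.4910
−0.250·log₂(0.250) = 0.5000
−0.106·log₂(0.106) = 0.3432
−0.042·log₂(0.042) = 0.1921
−0.101·log₂(0.101) = 0.3341
−0.191·log₂(0.191) = 0.4562
−0.075·log₂(0.075) = 0.2803
Sum ≈ 2.5968 → 2.5968 bits.

2.5968 bits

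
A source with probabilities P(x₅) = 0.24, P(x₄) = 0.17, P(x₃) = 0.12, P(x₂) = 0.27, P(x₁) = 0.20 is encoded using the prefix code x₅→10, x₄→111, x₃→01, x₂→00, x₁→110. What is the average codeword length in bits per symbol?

2.37 bits/symbol

L̄ = Σ pᵢ·ℓᵢ = 0.24·2 + 0.17·3 + 0.12·2 + 0.27·2 + 0.20·3 = 2.37 bits/symbol.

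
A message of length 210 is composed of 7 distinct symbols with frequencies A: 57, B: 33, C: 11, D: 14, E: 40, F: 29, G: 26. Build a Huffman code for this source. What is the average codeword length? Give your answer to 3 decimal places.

Probabilities are the counts divided by 210.
Repeatedly combine the two least-probable nodes; the expected code length is the sum of the merged weights.
merge 11/210 + 1/15 → 5/42
merge 5/42 + 13/105 → 17/70
merge 29/210 + 11/70 → 31/105
merge 4/21 + 17/70 → 13/30
merge 19/70 + 31/105 → 17/30
merge 13/30 + 17/30 → 1
L = 5/42 + 17/70 + 31/105 + 13/30 + 17/30 + 1 = 93/35 ≈ 2.657 bits/symbol.

2.657 bits/symbol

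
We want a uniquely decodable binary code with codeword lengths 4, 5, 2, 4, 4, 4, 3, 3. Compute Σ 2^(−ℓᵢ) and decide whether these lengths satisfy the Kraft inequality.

0.78125; yes

With common denominator 2^5 = 32: Σ 2^(−ℓᵢ) = 2/32 + 1/32 + 8/32 + 2/32 + 2/32 + 2/32 + 4/32 + 4/32 = 25/32 = 0.78125.
Kraft's inequality requires Σ ≤ 1; here Σ = 0.78125 ≤ 1, so such a prefix code exists.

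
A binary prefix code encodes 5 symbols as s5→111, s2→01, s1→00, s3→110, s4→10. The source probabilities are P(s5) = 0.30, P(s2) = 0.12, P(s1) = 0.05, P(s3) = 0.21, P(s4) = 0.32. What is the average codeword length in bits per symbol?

2.51 bits/symbol

L̄ = Σ pᵢ·ℓᵢ = 0.30·3 + 0.12·2 + 0.05·2 + 0.21·3 + 0.32·2 = 2.51 bits/symbol.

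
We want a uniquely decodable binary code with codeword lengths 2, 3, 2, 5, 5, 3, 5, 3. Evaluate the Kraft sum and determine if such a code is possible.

0.96875; yes

With common denominator 2^5 = 32: Σ 2^(−ℓᵢ) = 8/32 + 4/32 + 8/32 + 1/32 + 1/32 + 4/32 + 1/32 + 4/32 = 31/32 = 0.96875.
Kraft's inequality requires Σ ≤ 1; here Σ = 0.96875 ≤ 1, so such a prefix code exists.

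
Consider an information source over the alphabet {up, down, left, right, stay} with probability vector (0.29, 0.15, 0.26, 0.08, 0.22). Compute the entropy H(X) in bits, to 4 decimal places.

H = −Σ pᵢ log₂ pᵢ.
−0.29·log₂(0.29) = 0.5179
−0.15·log₂(0.15) = 0.4105
−0.26·log₂(0.26) = 0.5053
−0.08·log₂(0.08) = 0.2915
−0.22·log₂(0.22) = 0.4806
Sum ≈ 2.2058 → 2.2058 bits.

2.2058 bits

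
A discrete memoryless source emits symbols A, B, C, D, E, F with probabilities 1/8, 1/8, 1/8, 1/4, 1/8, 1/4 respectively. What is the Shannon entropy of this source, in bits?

2.5 bits

Each probability is a power of 1/2, so log₂(1/p) is an integer.
H = Σ p·log₂(1/p) = 1/8·3 + 1/8·3 + 1/8·3 + 1/4·2 + 1/8·3 + 1/4·2 = 2.5 bits.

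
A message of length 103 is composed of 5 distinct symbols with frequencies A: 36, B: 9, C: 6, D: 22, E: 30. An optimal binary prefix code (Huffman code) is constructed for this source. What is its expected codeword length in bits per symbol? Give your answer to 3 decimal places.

2.146 bits/symbol

Probabilities are the counts divided by 103.
Repeatedly combine the two least-probable nodes; the expected code length is the sum of the merged weights.
merge 6/103 + 9/103 → 15/103
merge 15/103 + 22/103 → 37/103
merge 30/103 + 36/103 → 66/103
merge 37/103 + 66/103 → 1
L = 15/103 + 37/103 + 66/103 + 1 = 221/103 ≈ 2.146 bits/symbol.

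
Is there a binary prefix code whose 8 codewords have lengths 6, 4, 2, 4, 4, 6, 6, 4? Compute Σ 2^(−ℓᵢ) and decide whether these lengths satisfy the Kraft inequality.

With common denominator 2^6 = 64: Σ 2^(−ℓᵢ) = 1/64 + 4/64 + 16/64 + 4/64 + 4/64 + 1/64 + 1/64 + 4/64 = 35/64 = 0.546875.
Kraft's inequality requires Σ ≤ 1; here Σ = 0.546875 ≤ 1, so such a prefix code exists.

0.546875; yes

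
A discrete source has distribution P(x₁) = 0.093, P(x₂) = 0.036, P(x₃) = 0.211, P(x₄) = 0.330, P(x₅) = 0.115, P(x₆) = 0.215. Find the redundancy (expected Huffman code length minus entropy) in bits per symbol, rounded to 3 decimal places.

Entropy H = −Σ p log₂ p ≈ 2.3284 bits.
Huffman merges: 9/250+93/1000→129/1000; 23/200+129/1000→61/250; 211/1000+43/200→213/500; 61/250+33/100→287/500; 213/500+287/500→1. L = 2373/1000 ≈ 2.3730.
L − H = 2.3730 − 2.3284 = 0.045 bits.

0.045 bits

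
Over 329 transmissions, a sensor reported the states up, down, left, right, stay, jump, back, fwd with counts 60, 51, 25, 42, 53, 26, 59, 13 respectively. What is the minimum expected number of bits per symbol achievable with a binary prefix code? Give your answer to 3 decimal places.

2.933 bits/symbol

Probabilities are the counts divided by 329.
Repeatedly combine the two least-probable nodes; the expected code length is the sum of the merged weights.
merge 13/329 + 25/329 → 38/329
merge 26/329 + 38/329 → 64/329
merge 6/47 + 51/329 → 93/329
merge 53/329 + 59/329 → 16/47
merge 60/329 + 64/329 → 124/329
merge 93/329 + 16/47 → 205/329
merge 124/329 + 205/329 → 1
L = 38/329 + 64/329 + 93/329 + 16/47 + 124/329 + 205/329 + 1 = 965/329 ≈ 2.933 bits/symbol.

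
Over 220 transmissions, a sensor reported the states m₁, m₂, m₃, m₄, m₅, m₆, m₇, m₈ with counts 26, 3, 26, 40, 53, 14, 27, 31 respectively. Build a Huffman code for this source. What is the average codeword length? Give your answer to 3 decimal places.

2.836 bits/symbol

Probabilities are the counts divided by 220.
Repeatedly combine the two least-probable nodes; the expected code length is the sum of the merged weights.
merge 3/220 + 7/110 → 17/220
merge 17/220 + 13/110 → 43/220
merge 13/110 + 27/220 → 53/220
merge 31/220 + 2/11 → 71/220
merge 43/220 + 53/220 → 24/55
merge 53/220 + 71/220 → 31/55
merge 24/55 + 31/55 → 1
L = 17/220 + 43/220 + 53/220 + 71/220 + 24/55 + 31/55 + 1 = 156/55 ≈ 2.836 bits/symbol.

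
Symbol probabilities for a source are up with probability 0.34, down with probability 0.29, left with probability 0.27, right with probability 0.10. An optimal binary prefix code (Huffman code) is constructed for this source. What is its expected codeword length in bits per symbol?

Repeatedly combine the two least-probable nodes; the expected code length is the sum of the merged weights.
merge 1/10 + 27/100 → 37/100
merge 29/100 + 17/50 → 63/100
merge 37/100 + 63/100 → 1
L = 37/100 + 63/100 + 1 = 2 bits/symbol.

2 bits/symbol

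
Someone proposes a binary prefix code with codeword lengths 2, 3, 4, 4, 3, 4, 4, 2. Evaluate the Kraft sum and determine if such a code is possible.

1; yes

With common denominator 2^4 = 16: Σ 2^(−ℓᵢ) = 4/16 + 2/16 + 1/16 + 1/16 + 2/16 + 1/16 + 1/16 + 4/16 = 16/16 = 1.
Kraft's inequality requires Σ ≤ 1; here Σ = 1 ≤ 1, so such a prefix code exists.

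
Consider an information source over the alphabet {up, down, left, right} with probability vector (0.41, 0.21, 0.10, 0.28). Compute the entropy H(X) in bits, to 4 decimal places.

H = −Σ pᵢ log₂ pᵢ.
−0.41·log₂(0.41) = 0.5274
−0.21·log₂(0.21) = 0.4728
−0.10·log₂(0.10) = 0.3322
−0.28·log₂(0.28) = 0.5142
Sum ≈ 1.8466 → 1.8466 bits.

1.8466 bits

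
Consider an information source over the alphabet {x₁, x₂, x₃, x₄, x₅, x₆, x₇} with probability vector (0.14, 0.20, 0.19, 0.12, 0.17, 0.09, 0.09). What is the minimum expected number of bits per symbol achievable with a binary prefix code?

2.79 bits/symbol

Repeatedly combine the two least-probable nodes; the expected code length is the sum of the merged weights.
merge 9/100 + 9/100 → 9/50
merge 3/25 + 7/50 → 13/50
merge 17/100 + 9/50 → 7/20
merge 19/100 + 1/5 → 39/100
merge 13/50 + 7/20 → 61/100
merge 39/100 + 61/100 → 1
L = 9/50 + 13/50 + 7/20 + 39/100 + 61/100 + 1 = 279/100 = 2.79 bits/symbol.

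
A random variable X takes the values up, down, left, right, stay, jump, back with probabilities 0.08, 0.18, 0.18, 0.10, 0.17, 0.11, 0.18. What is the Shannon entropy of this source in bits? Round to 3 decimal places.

2.744 bits

H = −Σ pᵢ log₂ pᵢ.
−0.08·log₂(0.08) = 0.2915
−0.18·log₂(0.18) = 0.4453
−0.18·log₂(0.18) = 0.4453
−0.10·log₂(0.10) = 0.3322
−0.17·log₂(0.17) = 0.4346
−0.11·log₂(0.11) = 0.3503
−0.18·log₂(0.18) = 0.4453
Sum ≈ 2.7445 → 2.744 bits.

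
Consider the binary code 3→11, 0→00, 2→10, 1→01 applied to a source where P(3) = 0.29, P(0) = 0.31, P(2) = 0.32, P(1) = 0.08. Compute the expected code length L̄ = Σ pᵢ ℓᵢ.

2 bits/symbol

L̄ = Σ pᵢ·ℓᵢ = 0.29·2 + 0.31·2 + 0.32·2 + 0.08·2 = 2 bits/symbol.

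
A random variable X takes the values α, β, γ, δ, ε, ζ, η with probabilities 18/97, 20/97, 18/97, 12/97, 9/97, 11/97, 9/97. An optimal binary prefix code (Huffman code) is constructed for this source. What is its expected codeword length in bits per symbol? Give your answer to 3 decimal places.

Repeatedly combine the two least-probable nodes; the expected code length is the sum of the merged weights.
merge 9/97 + 9/97 → 18/97
merge 11/97 + 12/97 → 23/97
merge 18/97 + 18/97 → 36/97
merge 18/97 + 20/97 → 38/97
merge 23/97 + 36/97 → 59/97
merge 38/97 + 59/97 → 1
L = 18/97 + 23/97 + 36/97 + 38/97 + 59/97 + 1 = 271/97 ≈ 2.794 bits/symbol.

2.794 bits/symbol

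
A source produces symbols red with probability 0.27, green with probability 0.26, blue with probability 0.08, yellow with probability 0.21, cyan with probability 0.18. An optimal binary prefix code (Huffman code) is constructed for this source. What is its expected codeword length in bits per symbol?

2.26 bits/symbol

Repeatedly combine the two least-probable nodes; the expected code length is the sum of the merged weights.
merge 2/25 + 9/50 → 13/50
merge 21/100 + 13/50 → 47/100
merge 13/50 + 27/100 → 53/100
merge 47/100 + 53/100 → 1
L = 13/50 + 47/100 + 53/100 + 1 = 113/50 = 2.26 bits/symbol.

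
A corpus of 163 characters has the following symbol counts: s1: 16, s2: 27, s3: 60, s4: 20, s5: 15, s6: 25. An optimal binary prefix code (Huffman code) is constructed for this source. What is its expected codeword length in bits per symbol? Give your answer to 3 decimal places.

Probabilities are the counts divided by 163.
Repeatedly combine the two least-probable nodes; the expected code length is the sum of the merged weights.
merge 15/163 + 16/163 → 31/163
merge 20/163 + 25/163 → 45/163
merge 27/163 + 31/163 → 58/163
merge 45/163 + 58/163 → 103/163
merge 60/163 + 103/163 → 1
L = 31/163 + 45/163 + 58/163 + 103/163 + 1 = 400/163 ≈ 2.454 bits/symbol.

2.454 bits/symbol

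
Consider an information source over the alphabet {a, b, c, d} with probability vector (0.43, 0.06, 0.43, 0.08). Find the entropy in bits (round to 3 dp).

1.582 bits

H = −Σ pᵢ log₂ pᵢ.
−0.43·log₂(0.43) = 0.5236
−0.06·log₂(0.06) = 0.2435
−0.43·log₂(0.43) = 0.5236
−0.08·log₂(0.08) = 0.2915
Sum ≈ 1.5822 → 1.582 bits.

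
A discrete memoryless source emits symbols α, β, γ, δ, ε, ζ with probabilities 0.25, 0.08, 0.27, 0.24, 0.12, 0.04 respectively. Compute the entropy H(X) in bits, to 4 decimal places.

H = −Σ pᵢ log₂ pᵢ.
−0.25·log₂(0.25) = 0.5000
−0.08·log₂(0.08) = 0.2915
−0.27·log₂(0.27) = 0.5100
−0.24·log₂(0.24) = 0.4941
−0.12·log₂(0.12) = 0.3671
−0.04·log₂(0.04) = 0.1858
Sum ≈ 2.3485 → 2.3485 bits.

2.3485 bits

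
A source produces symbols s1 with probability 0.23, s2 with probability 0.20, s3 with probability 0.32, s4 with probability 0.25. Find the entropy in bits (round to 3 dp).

1.978 bits

H = −Σ pᵢ log₂ pᵢ.
−0.23·log₂(0.23) = 0.4877
−0.20·log₂(0.20) = 0.4644
−0.32·log₂(0.32) = 0.5260
−0.25·log₂(0.25) = 0.5000
Sum ≈ 1.9781 → 1.978 bits.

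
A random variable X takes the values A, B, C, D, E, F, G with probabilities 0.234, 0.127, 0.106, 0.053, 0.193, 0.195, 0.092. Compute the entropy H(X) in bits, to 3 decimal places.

2.671 bits

H = −Σ pᵢ log₂ pᵢ.
−0.234·log₂(0.234) = 0.4903
−0.127·log₂(0.127) = 0.3781
−0.106·log₂(0.106) = 0.3432
−0.053·log₂(0.053) = 0.2246
−0.193·log₂(0.193) = 0.4581
−0.195·log₂(0.195) = 0.4599
−0.092·log₂(0.092) = 0.3167
Sum ≈ 2.6709 → 2.671 bits.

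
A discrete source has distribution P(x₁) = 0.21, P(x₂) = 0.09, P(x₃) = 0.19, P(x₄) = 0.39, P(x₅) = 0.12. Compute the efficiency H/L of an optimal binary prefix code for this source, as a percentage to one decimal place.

96.7%

Entropy H = −Σ p log₂ p ≈ 2.1376 bits.
Huffman merges: 9/100+3/25→21/100; 19/100+21/100→2/5; 21/100+39/100→3/5; 2/5+3/5→1. L = 221/100 ≈ 2.2100.
Efficiency = H/L = 2.1376/2.2100 = 96.7%.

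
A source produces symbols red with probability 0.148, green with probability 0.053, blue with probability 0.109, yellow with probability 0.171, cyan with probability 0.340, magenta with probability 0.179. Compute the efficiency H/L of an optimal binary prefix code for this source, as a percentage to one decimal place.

96.7%

Entropy H = −Σ p log₂ p ≈ 2.3902 bits.
Huffman merges: 53/1000+109/1000→81/500; 37/250+81/500→31/100; 171/1000+179/1000→7/20; 31/100+17/50→13/20; 7/20+13/20→1. L = 309/125 ≈ 2.4720.
Efficiency = H/L = 2.3902/2.4720 = 96.7%.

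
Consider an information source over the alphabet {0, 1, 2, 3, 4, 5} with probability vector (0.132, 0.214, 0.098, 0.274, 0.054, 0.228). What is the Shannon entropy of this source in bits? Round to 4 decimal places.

H = −Σ pᵢ log₂ pᵢ.
−0.132·log₂(0.132) = 0.3856
−0.214·log₂(0.214) = 0.4760
−0.098·log₂(0.098) = 0.3284
−0.274·log₂(0.274) = 0.5118
−0.054·log₂(0.054) = 0.2274
−0.228·log₂(0.228) = 0.4863
Sum ≈ 2.4155 → 2.4155 bits.

2.4155 bits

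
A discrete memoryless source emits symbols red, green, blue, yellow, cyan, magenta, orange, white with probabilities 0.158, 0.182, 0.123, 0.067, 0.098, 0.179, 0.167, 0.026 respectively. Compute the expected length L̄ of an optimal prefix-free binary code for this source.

Repeatedly combine the two least-probable nodes; the expected code length is the sum of the merged weights.
merge 13/500 + 67/1000 → 93/1000
merge 93/1000 + 49/500 → 191/1000
merge 123/1000 + 79/500 → 281/1000
merge 167/1000 + 179/1000 → 173/500
merge 91/500 + 191/1000 → 373/1000
merge 281/1000 + 173/500 → 627/1000
merge 373/1000 + 627/1000 → 1
L = 93/1000 + 191/1000 + 281/1000 + 173/500 + 373/1000 + 627/1000 + 1 = 2911/1000 = 2.911 bits/symbol.

2.911 bits/symbol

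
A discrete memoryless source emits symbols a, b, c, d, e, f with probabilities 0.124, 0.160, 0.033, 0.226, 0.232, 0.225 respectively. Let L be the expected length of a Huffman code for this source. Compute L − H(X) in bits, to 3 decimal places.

Entropy H = −Σ p log₂ p ≈ 2.4170 bits.
Huffman merges: 33/1000+31/250→157/1000; 157/1000+4/25→317/1000; 9/40+113/500→451/1000; 29/125+317/1000→549/1000; 451/1000+549/1000→1. L = 1237/500 ≈ 2.4740.
L − H = 2.4740 − 2.4170 = 0.057 bits.

0.057 bits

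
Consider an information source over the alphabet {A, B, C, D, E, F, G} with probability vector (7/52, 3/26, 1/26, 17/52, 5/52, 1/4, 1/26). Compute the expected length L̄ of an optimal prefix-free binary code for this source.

2.5 bits/symbol

Repeatedly combine the two least-probable nodes; the expected code length is the sum of the merged weights.
merge 1/26 + 1/26 → 1/13
merge 1/13 + 5/52 → 9/52
merge 3/26 + 7/52 → 1/4
merge 9/52 + 1/4 → 11/26
merge 1/4 + 17/52 → 15/26
merge 11/26 + 15/26 → 1
L = 1/13 + 9/52 + 1/4 + 11/26 + 15/26 + 1 = 5/2 = 2.5 bits/symbol.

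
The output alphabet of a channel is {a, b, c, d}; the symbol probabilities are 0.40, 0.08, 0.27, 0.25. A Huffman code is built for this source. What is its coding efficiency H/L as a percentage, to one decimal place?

94.8%

Entropy H = −Σ p log₂ p ≈ 1.8303 bits.
Huffman merges: 2/25+1/4→33/100; 27/100+33/100→3/5; 2/5+3/5→1. L = 193/100 ≈ 1.9300.
Efficiency = H/L = 1.8303/1.9300 = 94.8%.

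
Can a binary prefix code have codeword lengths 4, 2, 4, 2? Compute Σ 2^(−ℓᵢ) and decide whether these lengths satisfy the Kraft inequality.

With common denominator 2^4 = 16: Σ 2^(−ℓᵢ) = 1/16 + 4/16 + 1/16 + 4/16 = 10/16 = 0.625.
Kraft's inequality requires Σ ≤ 1; here Σ = 0.625 ≤ 1, so such a prefix code exists.

0.625; yes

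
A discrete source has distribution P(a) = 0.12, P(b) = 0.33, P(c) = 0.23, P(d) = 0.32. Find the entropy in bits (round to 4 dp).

H = −Σ pᵢ log₂ pᵢ.
−0.12·log₂(0.12) = 0.3671
−0.33·log₂(0.33) = 0.5278
−0.23·log₂(0.23) = 0.4877
−0.32·log₂(0.32) = 0.5260
Sum ≈ 1.9086 → 1.9086 bits.

1.9086 bits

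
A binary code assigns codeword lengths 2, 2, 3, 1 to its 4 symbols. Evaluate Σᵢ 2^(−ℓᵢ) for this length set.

With common denominator 2^3 = 8: Σ 2^(−ℓᵢ) = 2/8 + 2/8 + 1/8 + 4/8 = 9/8 = 1.125.

1.125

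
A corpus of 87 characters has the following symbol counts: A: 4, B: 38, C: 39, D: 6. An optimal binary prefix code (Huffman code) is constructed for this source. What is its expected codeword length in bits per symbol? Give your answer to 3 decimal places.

Probabilities are the counts divided by 87.
Repeatedly combine the two least-probable nodes; the expected code length is the sum of the merged weights.
merge 4/87 + 2/29 → 10/87
merge 10/87 + 38/87 → 16/29
merge 13/29 + 16/29 → 1
L = 10/87 + 16/29 + 1 = 5/3 ≈ 1.667 bits/symbol.

1.667 bits/symbol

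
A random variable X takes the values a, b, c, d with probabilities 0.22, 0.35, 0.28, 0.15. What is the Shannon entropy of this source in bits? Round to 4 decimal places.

H = −Σ pᵢ log₂ pᵢ.
−0.22·log₂(0.22) = 0.4806
−0.35·log₂(0.35) = 0.5301
−0.28·log₂(0.28) = 0.5142
−0.15·log₂(0.15) = 0.4105
Sum ≈ 1.9354 → 1.9354 bits.

1.9354 bits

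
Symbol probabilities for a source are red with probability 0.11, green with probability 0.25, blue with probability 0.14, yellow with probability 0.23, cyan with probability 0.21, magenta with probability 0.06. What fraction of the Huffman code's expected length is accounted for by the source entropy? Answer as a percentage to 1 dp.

Entropy H = −Σ p log₂ p ≈ 2.4514 bits.
Huffman merges: 3/50+11/100→17/100; 7/50+17/100→31/100; 21/100+23/100→11/25; 1/4+31/100→14/25; 11/25+14/25→1. L = 62/25 ≈ 2.4800.
Efficiency = H/L = 2.4514/2.4800 = 98.8%.

98.8%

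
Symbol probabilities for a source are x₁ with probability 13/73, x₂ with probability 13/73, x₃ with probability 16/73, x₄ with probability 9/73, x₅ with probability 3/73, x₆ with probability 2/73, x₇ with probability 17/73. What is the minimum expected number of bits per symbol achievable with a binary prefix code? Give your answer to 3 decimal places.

Repeatedly combine the two least-probable nodes; the expected code length is the sum of the merged weights.
merge 2/73 + 3/73 → 5/73
merge 5/73 + 9/73 → 14/73
merge 13/73 + 13/73 → 26/73
merge 14/73 + 16/73 → 30/73
merge 17/73 + 26/73 → 43/73
merge 30/73 + 43/73 → 1
L = 5/73 + 14/73 + 26/73 + 30/73 + 43/73 + 1 = 191/73 ≈ 2.616 bits/symbol.

2.616 bits/symbol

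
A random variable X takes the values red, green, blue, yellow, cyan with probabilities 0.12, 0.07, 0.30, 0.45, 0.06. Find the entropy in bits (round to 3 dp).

1.919 bits

H = −Σ pᵢ log₂ pᵢ.
−0.12·log₂(0.12) = 0.3671
−0.07·log₂(0.07) = 0.2686
−0.30·log₂(0.30) = 0.5211
−0.45·log₂(0.45) = 0.5184
−0.06·log₂(0.06) = 0.2435
Sum ≈ 1.9186 → 1.919 bits.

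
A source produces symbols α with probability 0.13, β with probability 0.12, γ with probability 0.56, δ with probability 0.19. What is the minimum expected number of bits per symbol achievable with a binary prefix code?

Repeatedly combine the two least-probable nodes; the expected code length is the sum of the merged weights.
merge 3/25 + 13/100 → 1/4
merge 19/100 + 1/4 → 11/25
merge 11/25 + 14/25 → 1
L = 1/4 + 11/25 + 1 = 169/100 = 1.69 bits/symbol.

1.69 bits/symbol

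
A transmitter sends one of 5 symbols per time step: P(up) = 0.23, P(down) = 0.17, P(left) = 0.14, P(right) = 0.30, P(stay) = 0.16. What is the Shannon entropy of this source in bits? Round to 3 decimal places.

H = −Σ pᵢ log₂ pᵢ.
−0.23·log₂(0.23) = 0.4877
−0.17·log₂(0.17) = 0.4346
−0.14·log₂(0.14) = 0.3971
−0.30·log₂(0.30) = 0.5211
−0.16·log₂(0.16) = 0.4230
Sum ≈ 2.2635 → 2.263 bits.

2.263 bits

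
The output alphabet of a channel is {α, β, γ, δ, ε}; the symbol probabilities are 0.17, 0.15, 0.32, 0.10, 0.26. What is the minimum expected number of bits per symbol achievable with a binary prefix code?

2.25 bits/symbol

Repeatedly combine the two least-probable nodes; the expected code length is the sum of the merged weights.
merge 1/10 + 3/20 → 1/4
merge 17/100 + 1/4 → 21/50
merge 13/50 + 8/25 → 29/50
merge 21/50 + 29/50 → 1
L = 1/4 + 21/50 + 29/50 + 1 = 9/4 = 2.25 bits/symbol.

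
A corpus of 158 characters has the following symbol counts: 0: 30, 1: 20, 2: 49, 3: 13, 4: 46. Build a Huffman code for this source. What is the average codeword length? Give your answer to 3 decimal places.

2.209 bits/symbol

Probabilities are the counts divided by 158.
Repeatedly combine the two least-probable nodes; the expected code length is the sum of the merged weights.
merge 13/158 + 10/79 → 33/158
merge 15/79 + 33/158 → 63/158
merge 23/79 + 49/158 → 95/158
merge 63/158 + 95/158 → 1
L = 33/158 + 63/158 + 95/158 + 1 = 349/158 ≈ 2.209 bits/symbol.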